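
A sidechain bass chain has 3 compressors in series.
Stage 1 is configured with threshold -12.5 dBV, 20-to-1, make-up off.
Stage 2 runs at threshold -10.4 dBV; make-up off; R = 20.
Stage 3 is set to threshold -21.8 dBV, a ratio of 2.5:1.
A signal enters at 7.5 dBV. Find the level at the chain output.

Stage 1: overshoot 20 dB → 20/20 = 1 dB → -11.5 dBV.
Stage 2: -11.5 dBV ≤ -10.4 dBV, so stage 2 doesn't engage; output -11.5 dBV.
Stage 3: 10.3 dB above -21.8 dBV, reduced 2.5:1 to 4.12 dB above → -17.68 dBV.

-17.68 dBV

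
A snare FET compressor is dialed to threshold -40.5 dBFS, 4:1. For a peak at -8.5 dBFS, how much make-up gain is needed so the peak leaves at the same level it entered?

The peak compresses to -40.5 + 32/4 = -32.5 dBFS.
To reach -8.5 dBFS requires -8.5 − (-32.5) = 24 dB of make-up.

24 dB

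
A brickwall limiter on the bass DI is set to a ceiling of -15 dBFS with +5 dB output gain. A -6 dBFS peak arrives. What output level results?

-10 dBFS

A brickwall limiter is an ∞:1 compressor: any input above the ceiling is clamped to -15 dBFS.
Output gain then adds 5 dB: -15 + 5 = -10 dBFS.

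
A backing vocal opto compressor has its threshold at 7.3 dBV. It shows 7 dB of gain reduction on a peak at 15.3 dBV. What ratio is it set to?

Input overshoot = 15.3 − 7.3 = 8 dB.
Output overshoot = 8 − 7 = 1 dB.
Ratio = input overshoot / output overshoot = 8 / 1 = 8.

8:1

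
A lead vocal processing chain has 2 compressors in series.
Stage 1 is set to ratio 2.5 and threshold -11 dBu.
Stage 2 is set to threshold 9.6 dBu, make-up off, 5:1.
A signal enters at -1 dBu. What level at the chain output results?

Stage 1: -1 dBu is 10 dB over -11 dBu; at 2.5:1 that becomes 4 dB over, giving -7 dBu.
Stage 2: -7 dBu is at or below the 9.6 dBu threshold — no compression; output -7 dBu.

-7 dBu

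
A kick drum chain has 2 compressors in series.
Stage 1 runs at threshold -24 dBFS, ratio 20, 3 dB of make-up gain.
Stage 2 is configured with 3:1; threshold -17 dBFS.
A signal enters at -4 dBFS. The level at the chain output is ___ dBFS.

-20 dBFS

Stage 1: overshoot 20 dB → 20/20 = 1 dB → -23 dBFS; +3 dB make-up → -20 dBFS.
Stage 2: below threshold (-20 ≤ -17); passes unchanged; output -20 dBFS.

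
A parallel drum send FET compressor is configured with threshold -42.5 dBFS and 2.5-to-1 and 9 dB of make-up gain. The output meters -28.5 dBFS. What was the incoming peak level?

Before make-up, the level was -28.5 − 9 = -37.5 dBFS.
The compressed level sits -37.5 − (-42.5) = 5 dB over threshold.
Input overshoot = R × output overshoot = 12.5 dB → input = -42.5 + 12.5 = -30 dBFS.

-30 dBFS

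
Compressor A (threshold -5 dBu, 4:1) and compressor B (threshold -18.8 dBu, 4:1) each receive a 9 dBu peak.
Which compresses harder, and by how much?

A: GR = 14 − 14/4 = 10.5 dB.
B: GR = 27.8 − 27.8/4 = 20.85 dB.
B reduces 10.35 dB more.

B, by 10.35 dB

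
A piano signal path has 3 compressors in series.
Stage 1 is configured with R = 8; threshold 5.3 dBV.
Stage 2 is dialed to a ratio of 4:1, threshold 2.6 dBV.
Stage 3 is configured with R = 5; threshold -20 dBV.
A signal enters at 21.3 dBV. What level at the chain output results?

Stage 1: 16 dB above 5.3 dBV, reduced 8:1 to 2 dB above → 7.3 dBV.
Stage 2: 4.7 dB above 2.6 dBV, reduced 4:1 to 1.175 dB above → 3.775 dBV.
Stage 3: 23.775 dB above -20 dBV, reduced 5:1 to 4.755 dB above → -15.245 dBV.

-15.245 dBV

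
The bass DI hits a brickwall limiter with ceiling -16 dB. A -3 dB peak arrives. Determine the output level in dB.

-16 dB

A brickwall limiter is an ∞:1 compressor: any input above the ceiling is clamped to -16 dB.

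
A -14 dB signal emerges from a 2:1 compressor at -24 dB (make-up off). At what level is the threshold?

Input is 20 dB above T (since output overshoot × R = input overshoot: (-24 − T)·2 = -14 − T gives T = -34 dB).
Check: -34 + (-14 − (-34))/2 = -34 + 10 = -24 dB. ✓

-34 dB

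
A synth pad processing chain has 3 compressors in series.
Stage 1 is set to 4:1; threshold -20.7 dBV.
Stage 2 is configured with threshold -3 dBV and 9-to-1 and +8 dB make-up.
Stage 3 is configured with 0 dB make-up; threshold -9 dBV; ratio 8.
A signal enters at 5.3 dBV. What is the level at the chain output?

-8.65 dBV

Stage 1: overshoot 26 dB → 26/4 = 6.5 dB → -14.2 dBV.
Stage 2: -14.2 dBV is at or below the -3 dBV threshold — no compression; make-up brings it to -6.2 dBV.
Stage 3: overshoot 2.8 dB → 2.8/8 = 0.35 dB → -8.65 dBV.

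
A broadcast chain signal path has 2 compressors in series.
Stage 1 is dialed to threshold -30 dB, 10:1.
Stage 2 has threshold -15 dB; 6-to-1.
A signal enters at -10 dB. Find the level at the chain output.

-28 dB

Stage 1: 20 dB above -30 dB, reduced 10:1 to 2 dB above → -28 dB.
Stage 2: -28 dB is at or below the -15 dB threshold — no compression; output -28 dB.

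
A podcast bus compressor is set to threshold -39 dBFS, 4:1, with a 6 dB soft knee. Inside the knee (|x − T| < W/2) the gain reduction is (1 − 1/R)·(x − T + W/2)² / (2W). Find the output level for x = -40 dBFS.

-40.25 dBFS

x − T + W/2 = -40 − (-39) + 3 = 2.
GR = (1 − 1/4) × 2² / 12 = 0.75 × 4 / 12 = 0.25 dB.
Output = -40 − 0.25 = -40.25 dBFS.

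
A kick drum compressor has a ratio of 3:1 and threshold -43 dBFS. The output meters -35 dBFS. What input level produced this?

Post-compression overshoot = -35 − (-43) = 8 dB.
Undo the ratio: input overshoot = 8 × 3 = 24 dB, giving input = -19 dBFS.

-19 dBFS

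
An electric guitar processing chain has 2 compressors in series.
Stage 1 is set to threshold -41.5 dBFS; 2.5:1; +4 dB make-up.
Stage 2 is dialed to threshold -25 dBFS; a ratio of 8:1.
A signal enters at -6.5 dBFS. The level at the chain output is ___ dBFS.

Stage 1: 35 dB above -41.5 dBFS, reduced 2.5:1 to 14 dB above → -27.5 dBFS; +4 dB make-up → -23.5 dBFS.
Stage 2: 1.5 dB above -25 dBFS, reduced 8:1 to 0.1875 dB above → -24.8125 dBFS.

-24.8125 dBFS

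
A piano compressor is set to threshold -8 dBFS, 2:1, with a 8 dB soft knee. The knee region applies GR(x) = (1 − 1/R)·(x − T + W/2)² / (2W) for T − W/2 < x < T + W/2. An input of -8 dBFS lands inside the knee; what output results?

-8.5 dBFS

x − T + W/2 = -8 − (-8) + 4 = 4.
GR = (1 − 1/2) × 4² / 16 = 0.5 × 16 / 16 = 0.5 dB.
Output = -8 − 0.5 = -8.5 dBFS.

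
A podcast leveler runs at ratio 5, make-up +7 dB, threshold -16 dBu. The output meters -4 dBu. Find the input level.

9 dBu

Before make-up, the level was -4 − 7 = -11 dBu.
Post-compression overshoot = -11 − (-16) = 5 dB.
Before 5:1 compression the overshoot was 5 × 5 = 25 dB, so input = -16 + 25 = 9 dBu.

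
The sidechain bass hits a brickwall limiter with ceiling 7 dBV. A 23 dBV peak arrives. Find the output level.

The limiter clamps the peak to its 7 dBV ceiling.

7 dBV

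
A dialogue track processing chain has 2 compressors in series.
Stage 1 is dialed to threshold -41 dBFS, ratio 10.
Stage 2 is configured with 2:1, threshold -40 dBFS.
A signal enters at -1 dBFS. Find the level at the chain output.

-38.5 dBFS

Stage 1: -1 dBFS is 40 dB over -41 dBFS; at 10:1 that becomes 4 dB over, giving -37 dBFS.
Stage 2: overshoot 3 dB → 3/2 = 1.5 dB → -38.5 dBFS.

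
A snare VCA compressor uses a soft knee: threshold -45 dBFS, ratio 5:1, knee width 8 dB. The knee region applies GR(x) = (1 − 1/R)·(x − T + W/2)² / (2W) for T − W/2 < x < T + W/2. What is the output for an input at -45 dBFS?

-45.8 dBFS

x − T + W/2 = -45 − (-45) + 4 = 4.
GR = (1 − 1/5) × 4² / 16 = 0.8 × 16 / 16 = 0.8 dB.
Output = -45 − 0.8 = -45.8 dBFS.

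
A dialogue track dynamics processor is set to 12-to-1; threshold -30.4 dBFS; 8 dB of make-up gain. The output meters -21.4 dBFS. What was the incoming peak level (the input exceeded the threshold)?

Before make-up, the level was -21.4 − 8 = -29.4 dBFS.
That's 1 dB above the -30.4 dBFS threshold.
Before 12:1 compression the overshoot was 1 × 12 = 12 dB, so input = -30.4 + 12 = -18.4 dBFS.

-18.4 dBFS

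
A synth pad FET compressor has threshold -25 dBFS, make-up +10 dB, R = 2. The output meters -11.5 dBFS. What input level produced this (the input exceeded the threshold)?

-18 dBFS

Stripping the +10 dB make-up gives -21.5 dBFS at the gain stage.
That's 3.5 dB above the -25 dBFS threshold.
Before 2:1 compression the overshoot was 3.5 × 2 = 7 dB, so input = -25 + 7 = -18 dBFS.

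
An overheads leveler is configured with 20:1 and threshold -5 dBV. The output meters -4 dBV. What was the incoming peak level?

That's 1 dB above the -5 dBV threshold.
Before 20:1 compression the overshoot was 1 × 20 = 20 dB, so input = -5 + 20 = 15 dBV.

15 dBV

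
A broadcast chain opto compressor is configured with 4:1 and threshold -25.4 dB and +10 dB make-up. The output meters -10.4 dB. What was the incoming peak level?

Stripping the +10 dB make-up gives -20.4 dB at the gain stage.
The compressed level sits -20.4 − (-25.4) = 5 dB over threshold.
Input overshoot = R × output overshoot = 20 dB → input = -25.4 + 20 = -5.4 dB.

-5.4 dB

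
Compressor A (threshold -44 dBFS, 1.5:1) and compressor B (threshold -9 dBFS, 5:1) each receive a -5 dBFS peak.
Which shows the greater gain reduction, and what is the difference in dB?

A, by 9.8 dB

A: 39 dB over, compressed to 26 dB over, so 13 dB of GR.
B: 4 dB over, compressed to 0.8 dB over, so 3.2 dB of GR.
A reduces 9.8 dB more.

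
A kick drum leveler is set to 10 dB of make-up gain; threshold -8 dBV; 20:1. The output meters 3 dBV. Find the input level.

12 dBV

Remove make-up: 3 − 10 = -7 dBV.
Post-compression overshoot = -7 − (-8) = 1 dB.
Before 20:1 compression the overshoot was 1 × 20 = 20 dB, so input = -8 + 20 = 12 dBV.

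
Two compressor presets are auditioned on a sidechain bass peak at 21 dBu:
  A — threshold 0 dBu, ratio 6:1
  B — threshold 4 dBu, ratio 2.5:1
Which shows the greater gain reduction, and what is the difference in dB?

A, by 7.3 dB

A: 21 dB over, compressed to 3.5 dB over, so 17.5 dB of GR.
B: 17 dB over, compressed to 6.8 dB over, so 10.2 dB of GR.
A applies 7.3 dB more gain reduction.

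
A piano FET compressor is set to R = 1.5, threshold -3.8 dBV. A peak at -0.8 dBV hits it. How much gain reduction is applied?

1 dB

Overshoot = -0.8 − (-3.8) = 3 dB.
At 1.5:1, output sits 3/1.5 = 2 dB above threshold.
So the signal is attenuated by 3 − 2 = 1 dB.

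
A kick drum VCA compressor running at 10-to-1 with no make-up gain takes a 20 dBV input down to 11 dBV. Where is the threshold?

10 dBV

Input is 10 dB above T (since output overshoot × R = input overshoot: (11 − T)·10 = 20 − T gives T = 10 dBV).
Check: 10 + (20 − 10)/10 = 10 + 1 = 11 dBV. ✓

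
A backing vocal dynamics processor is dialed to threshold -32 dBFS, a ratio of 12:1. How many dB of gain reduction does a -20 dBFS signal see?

11 dB

-20 dBFS exceeds the threshold by 12 dB.
A 12:1 ratio leaves 1 dB of that excess.
Gain reduction = 12 − 1 = 11 dB.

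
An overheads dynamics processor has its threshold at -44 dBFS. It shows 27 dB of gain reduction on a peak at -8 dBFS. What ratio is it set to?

4:1

Input overshoot = -8 − (-44) = 36 dB.
Output overshoot = 36 − 27 = 9 dB.
Ratio = input overshoot / output overshoot = 36 / 9 = 4.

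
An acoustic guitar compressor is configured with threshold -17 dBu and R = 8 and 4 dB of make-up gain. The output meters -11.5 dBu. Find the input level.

Stripping the +4 dB make-up gives -15.5 dBu at the gain stage.
The compressed level sits -15.5 − (-17) = 1.5 dB over threshold.
Input overshoot = R × output overshoot = 12 dB → input = -17 + 12 = -5 dBu.

-5 dBu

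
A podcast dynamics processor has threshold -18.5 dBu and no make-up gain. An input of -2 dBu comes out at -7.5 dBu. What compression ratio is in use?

Input overshoot = -2 − (-18.5) = 16.5 dB; output overshoot = -7.5 − (-18.5) = 11 dB.
Ratio = 16.5 / 11 = 1.5.

1.5:1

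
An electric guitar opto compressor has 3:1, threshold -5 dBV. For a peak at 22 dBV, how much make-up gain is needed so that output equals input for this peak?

18 dB

The peak compresses to -5 + 27/3 = 4 dBV.
To reach 22 dBV requires 22 − 4 = 18 dB of make-up.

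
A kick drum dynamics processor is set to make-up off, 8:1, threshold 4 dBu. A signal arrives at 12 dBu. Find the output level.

The input is 8 dB above the 4 dBu threshold.
The 8 dB excess becomes 1 dB after 8:1 reduction.
So the level is 4 + 1 = 5 dBu.

5 dBu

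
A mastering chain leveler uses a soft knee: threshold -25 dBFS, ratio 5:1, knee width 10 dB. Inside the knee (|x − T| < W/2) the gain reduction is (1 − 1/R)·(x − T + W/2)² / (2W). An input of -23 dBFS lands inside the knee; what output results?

-24.96 dBFS

x − T + W/2 = -23 − (-25) + 5 = 7.
GR = (1 − 1/5) × 7² / 20 = 0.8 × 49 / 20 = 1.96 dB.
Output = -23 − 1.96 = -24.96 dBFS.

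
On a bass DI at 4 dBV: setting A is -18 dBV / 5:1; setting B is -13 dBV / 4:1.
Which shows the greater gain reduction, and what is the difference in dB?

A: 22 dB over, compressed to 4.4 dB over, so 17.6 dB of GR.
B: 17 dB over, compressed to 4.25 dB over, so 12.75 dB of GR.
Difference: 4.85 dB in favour of A.

A, by 4.85 dB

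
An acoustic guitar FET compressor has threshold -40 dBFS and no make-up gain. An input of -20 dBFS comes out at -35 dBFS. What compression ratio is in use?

Input overshoot = -20 − (-40) = 20 dB; output overshoot = -35 − (-40) = 5 dB.
Ratio = 20 / 5 = 4.

4:1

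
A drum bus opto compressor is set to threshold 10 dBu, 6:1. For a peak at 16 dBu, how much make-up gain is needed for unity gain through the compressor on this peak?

5 dB

Without make-up, output = threshold + overshoot/6 = 10 + 1 = 11 dBu.
Gap to target: 5 dB.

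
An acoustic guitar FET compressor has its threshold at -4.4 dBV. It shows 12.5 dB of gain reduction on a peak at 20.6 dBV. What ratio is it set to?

Input overshoot = 20.6 − (-4.4) = 25 dB.
Output overshoot = 25 − 12.5 = 12.5 dB.
Ratio = input overshoot / output overshoot = 25 / 12.5 = 2.

2:1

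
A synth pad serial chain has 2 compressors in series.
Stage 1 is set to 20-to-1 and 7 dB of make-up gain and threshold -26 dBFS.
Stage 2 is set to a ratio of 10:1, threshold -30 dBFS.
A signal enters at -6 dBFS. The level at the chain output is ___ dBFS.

-28.8 dBFS

Stage 1: overshoot 20 dB → 20/20 = 1 dB → -25 dBFS; +7 dB make-up → -18 dBFS.
Stage 2: 12 dB above -30 dBFS, reduced 10:1 to 1.2 dB above → -28.8 dBFS.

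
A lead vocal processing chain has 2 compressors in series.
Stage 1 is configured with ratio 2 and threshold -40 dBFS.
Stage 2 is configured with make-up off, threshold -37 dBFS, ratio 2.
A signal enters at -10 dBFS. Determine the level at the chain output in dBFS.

-31 dBFS

Stage 1: overshoot 30 dB → 30/2 = 15 dB → -25 dBFS.
Stage 2: 12 dB above -37 dBFS, reduced 2:1 to 6 dB above → -31 dBFS.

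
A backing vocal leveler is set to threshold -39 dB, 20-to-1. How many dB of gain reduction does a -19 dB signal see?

19 dB

The signal is 20 dB above threshold.
A 20:1 ratio leaves 1 dB of that excess.
So the signal is attenuated by 20 − 1 = 19 dB.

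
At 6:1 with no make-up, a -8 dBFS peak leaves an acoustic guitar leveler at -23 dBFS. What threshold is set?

Gain reduction = -8 − (-23) = 15 dB; output overshoot = GR / (R − 1) = 15 / 5 = 3 dB.
Threshold = output − output overshoot = -23 − 3 = -26 dBFS.

-26 dBFS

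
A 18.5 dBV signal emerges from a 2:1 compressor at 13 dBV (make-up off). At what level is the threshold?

Gain reduction = 18.5 − 13 = 5.5 dB; output overshoot = GR / (R − 1) = 5.5 / 1 = 5.5 dB.
Threshold = output − output overshoot = 13 − 5.5 = 7.5 dBV.

7.5 dBV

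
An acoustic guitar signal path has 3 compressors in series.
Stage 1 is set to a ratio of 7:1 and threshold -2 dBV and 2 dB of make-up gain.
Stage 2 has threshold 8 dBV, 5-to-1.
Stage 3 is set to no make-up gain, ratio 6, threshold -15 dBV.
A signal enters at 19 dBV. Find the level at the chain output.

Stage 1: overshoot 21 dB → 21/7 = 3 dB → 1 dBV; +2 dB make-up → 3 dBV.
Stage 2: 3 dBV is at or below the 8 dBV threshold — no compression; output 3 dBV.
Stage 3: overshoot 18 dB → 18/6 = 3 dB → -12 dBV.

-12 dBV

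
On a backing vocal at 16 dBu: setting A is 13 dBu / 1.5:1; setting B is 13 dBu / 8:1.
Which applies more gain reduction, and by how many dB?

A: GR = 3 − 3/1.5 = 1 dB.
B: GR = 3 − 3/8 = 2.625 dB.
B applies 1.625 dB more gain reduction.

B, by 1.625 dB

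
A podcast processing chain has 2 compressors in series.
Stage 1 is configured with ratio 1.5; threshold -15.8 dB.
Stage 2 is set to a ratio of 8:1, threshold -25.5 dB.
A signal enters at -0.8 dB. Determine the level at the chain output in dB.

Stage 1: overshoot 15 dB → 15/1.5 = 10 dB → -5.8 dB.
Stage 2: -5.8 dB is 19.7 dB over -25.5 dB; at 8:1 that becomes 2.4625 dB over, giving -23.0375 dB.

-23.0375 dB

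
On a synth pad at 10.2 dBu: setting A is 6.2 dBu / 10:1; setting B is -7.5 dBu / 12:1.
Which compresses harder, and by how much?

A: 4 dB over, compressed to 0.4 dB over, so 3.6 dB of GR.
B: 17.7 dB over, compressed to 1.475 dB over, so 16.225 dB of GR.
B applies 12.625 dB more gain reduction.

B, by 12.625 dB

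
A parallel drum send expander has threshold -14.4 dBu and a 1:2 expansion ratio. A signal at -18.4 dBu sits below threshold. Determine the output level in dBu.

Undershoot = (-14.4) − (-18.4) = 4 dB.
At 1:2, that expands to 8 dB under threshold.
Output = -14.4 − 8 = -22.4 dBu.

-22.4 dBu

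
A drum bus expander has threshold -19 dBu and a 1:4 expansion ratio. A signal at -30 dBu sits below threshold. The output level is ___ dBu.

Below threshold, a 1:4 expander applies gain = (4−1)×(T − x) of attenuation.
(4−1) × 11 = 33 dB, so output = -30 − 33 = -63 dBu.

-63 dBu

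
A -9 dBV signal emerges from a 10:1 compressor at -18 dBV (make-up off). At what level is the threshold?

-19 dBV

Let T be the threshold. Output overshoot = (input overshoot)/R, so -18 − T = (-9 − T)/10.
10·(-18 − T) = -9 − T → 9·T = -180 − (-9) = -171.
T = -171/9 = -19 dBV.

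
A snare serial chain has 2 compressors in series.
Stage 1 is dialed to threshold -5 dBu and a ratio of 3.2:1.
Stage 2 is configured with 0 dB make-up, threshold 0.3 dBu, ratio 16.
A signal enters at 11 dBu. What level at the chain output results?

0 dBu

Stage 1: 16 dB above -5 dBu, reduced 3.2:1 to 5 dB above → 0 dBu.
Stage 2: 0 dBu is at or below the 0.3 dBu threshold — no compression; output 0 dBu.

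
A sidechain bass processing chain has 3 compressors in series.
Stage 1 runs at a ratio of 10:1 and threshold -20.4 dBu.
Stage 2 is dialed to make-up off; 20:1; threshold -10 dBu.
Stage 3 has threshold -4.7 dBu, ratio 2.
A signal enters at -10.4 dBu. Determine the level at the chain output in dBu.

-19.4 dBu

Stage 1: 10 dB above -20.4 dBu, reduced 10:1 to 1 dB above → -19.4 dBu.
Stage 2: below threshold (-19.4 ≤ -10); passes unchanged; output -19.4 dBu.
Stage 3: -19.4 dBu is at or below the -4.7 dBu threshold — no compression; output -19.4 dBu.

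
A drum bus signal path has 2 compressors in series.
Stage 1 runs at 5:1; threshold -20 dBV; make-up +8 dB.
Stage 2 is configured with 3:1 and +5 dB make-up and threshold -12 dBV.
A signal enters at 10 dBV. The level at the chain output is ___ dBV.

Stage 1: 30 dB above -20 dBV, reduced 5:1 to 6 dB above → -14 dBV; +8 dB make-up → -6 dBV.
Stage 2: overshoot 6 dB → 6/3 = 2 dB → -10 dBV; +5 dB make-up → -5 dBV.

-5 dBV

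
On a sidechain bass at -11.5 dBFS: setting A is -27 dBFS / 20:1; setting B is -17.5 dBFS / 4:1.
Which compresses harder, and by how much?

A: GR = 15.5 − 15.5/20 = 14.725 dB.
B: GR = 6 − 6/4 = 4.5 dB.
Difference: 10.225 dB in favour of A.

A, by 10.225 dB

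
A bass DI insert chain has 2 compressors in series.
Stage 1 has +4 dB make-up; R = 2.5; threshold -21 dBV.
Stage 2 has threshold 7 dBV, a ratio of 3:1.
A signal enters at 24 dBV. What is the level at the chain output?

1 dBV

Stage 1: 24 dBV is 45 dB over -21 dBV; at 2.5:1 that becomes 18 dB over, giving -3 dBV; +4 dB make-up → 1 dBV.
Stage 2: below threshold (1 ≤ 7); passes unchanged; output 1 dBV.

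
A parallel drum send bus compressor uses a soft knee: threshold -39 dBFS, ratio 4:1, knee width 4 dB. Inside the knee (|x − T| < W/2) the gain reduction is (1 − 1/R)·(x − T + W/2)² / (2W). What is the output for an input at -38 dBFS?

-38.84375 dBFS

x − T + W/2 = -38 − (-39) + 2 = 3.
GR = (1 − 1/4) × 3² / 8 = 0.75 × 9 / 8 = 0.84375 dB.
Output = -38 − 0.84375 = -38.84375 dBFS.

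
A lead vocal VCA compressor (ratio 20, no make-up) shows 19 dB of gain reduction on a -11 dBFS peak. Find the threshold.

Let T be the threshold. Output overshoot = (input overshoot)/R, so -30 − T = (-11 − T)/20.
20·(-30 − T) = -11 − T → 19·T = -600 − (-11) = -589.
T = -589/19 = -31 dBFS.

-31 dBFS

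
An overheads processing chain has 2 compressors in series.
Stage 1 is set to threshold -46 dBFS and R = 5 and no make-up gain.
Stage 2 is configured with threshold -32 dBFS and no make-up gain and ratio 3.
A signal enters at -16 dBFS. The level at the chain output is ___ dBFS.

-40 dBFS

Stage 1: overshoot 30 dB → 30/5 = 6 dB → -40 dBFS.
Stage 2: -40 dBFS is at or below the -32 dBFS threshold — no compression; output -40 dBFS.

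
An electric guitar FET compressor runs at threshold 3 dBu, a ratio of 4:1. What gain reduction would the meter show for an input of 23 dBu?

Overshoot = 23 − 3 = 20 dB.
A 4:1 ratio leaves 5 dB of that excess.
Gain reduction = 20 − 5 = 15 dB.

15 dB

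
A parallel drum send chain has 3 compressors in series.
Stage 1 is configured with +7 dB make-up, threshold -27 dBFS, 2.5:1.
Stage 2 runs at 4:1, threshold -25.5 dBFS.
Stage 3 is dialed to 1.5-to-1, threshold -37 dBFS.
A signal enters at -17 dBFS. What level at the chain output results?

-27.75 dBFS

Stage 1: overshoot 10 dB → 10/2.5 = 4 dB → -23 dBFS; +7 dB make-up → -16 dBFS.
Stage 2: 9.5 dB above -25.5 dBFS, reduced 4:1 to 2.375 dB above → -23.125 dBFS.
Stage 3: -23.125 dBFS is 13.875 dB over -37 dBFS; at 1.5:1 that becomes 9.25 dB over, giving -27.75 dBFS.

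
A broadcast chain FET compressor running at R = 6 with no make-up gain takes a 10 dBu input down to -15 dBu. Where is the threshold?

-20 dBu

Input is 30 dB above T (since output overshoot × R = input overshoot: (-15 − T)·6 = 10 − T gives T = -20 dBu).
Check: -20 + (10 − (-20))/6 = -20 + 5 = -15 dBu. ✓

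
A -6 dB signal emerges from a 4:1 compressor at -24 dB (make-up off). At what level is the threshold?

Input is 24 dB above T (since output overshoot × R = input overshoot: (-24 − T)·4 = -6 − T gives T = -30 dB).
Check: -30 + (-6 − (-30))/4 = -30 + 6 = -24 dB. ✓

-30 dB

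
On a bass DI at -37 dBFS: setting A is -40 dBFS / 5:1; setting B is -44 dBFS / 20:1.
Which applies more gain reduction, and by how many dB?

A: 3 dB over, compressed to 0.6 dB over, so 2.4 dB of GR.
B: 7 dB over, compressed to 0.35 dB over, so 6.65 dB of GR.
B applies 4.25 dB more gain reduction.

B, by 4.25 dB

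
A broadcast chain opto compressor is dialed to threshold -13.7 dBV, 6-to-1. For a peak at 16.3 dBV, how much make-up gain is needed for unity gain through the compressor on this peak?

25 dB

Overshoot 30 dB → 30/6 = 5 dB after compression, so the compressed level is -13.7 + 5 = -8.7 dBV.
Make-up = target − compressed = 16.3 − (-8.7) = 25 dB.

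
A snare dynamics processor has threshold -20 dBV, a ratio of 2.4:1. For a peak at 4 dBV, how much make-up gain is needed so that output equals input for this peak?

Overshoot 24 dB → 24/2.4 = 10 dB after compression, so the compressed level is -20 + 10 = -10 dBV.
Make-up = target − compressed = 4 − (-10) = 14 dB.

14 dB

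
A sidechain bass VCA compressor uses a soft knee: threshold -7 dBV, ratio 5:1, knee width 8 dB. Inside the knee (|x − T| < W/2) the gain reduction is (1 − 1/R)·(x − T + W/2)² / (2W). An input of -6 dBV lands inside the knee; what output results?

-7.25 dBV

x − T + W/2 = -6 − (-7) + 4 = 5.
GR = (1 − 1/5) × 5² / 16 = 0.8 × 25 / 16 = 1.25 dB.
Output = -6 − 1.25 = -7.25 dBV.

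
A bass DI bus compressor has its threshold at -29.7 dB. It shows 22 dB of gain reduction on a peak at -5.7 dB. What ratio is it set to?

Input overshoot = -5.7 − (-29.7) = 24 dB.
Output overshoot = 24 − 22 = 2 dB.
Ratio = input overshoot / output overshoot = 24 / 2 = 12.

12:1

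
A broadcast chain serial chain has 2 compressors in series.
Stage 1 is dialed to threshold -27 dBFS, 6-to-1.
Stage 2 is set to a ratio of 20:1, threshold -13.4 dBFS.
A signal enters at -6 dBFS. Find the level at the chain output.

-23.5 dBFS

Stage 1: 21 dB above -27 dBFS, reduced 6:1 to 3.5 dB above → -23.5 dBFS.
Stage 2: -23.5 dBFS ≤ -13.4 dBFS, so stage 2 doesn't engage; output -23.5 dBFS.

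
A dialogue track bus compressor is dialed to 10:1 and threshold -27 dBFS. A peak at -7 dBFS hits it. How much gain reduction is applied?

Overshoot = -7 − (-27) = 20 dB.
At 10:1, output sits 20/10 = 2 dB above threshold.
So the signal is attenuated by 20 − 2 = 18 dB.

18 dB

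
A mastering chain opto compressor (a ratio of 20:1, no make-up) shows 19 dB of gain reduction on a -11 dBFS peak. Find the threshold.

-31 dBFS

Let T be the threshold. Output overshoot = (input overshoot)/R, so -30 − T = (-11 − T)/20.
20·(-30 − T) = -11 − T → 19·T = -600 − (-11) = -589.
T = -589/19 = -31 dBFS.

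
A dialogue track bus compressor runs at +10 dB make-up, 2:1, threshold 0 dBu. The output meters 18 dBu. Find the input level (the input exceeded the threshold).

16 dBu

Stripping the +10 dB make-up gives 8 dBu at the gain stage.
The compressed level sits 8 − 0 = 8 dB over threshold.
Undo the ratio: input overshoot = 8 × 2 = 16 dB, giving input = 16 dBu.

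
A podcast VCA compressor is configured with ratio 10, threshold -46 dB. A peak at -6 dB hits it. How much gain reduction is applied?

The signal is 40 dB above threshold.
After 10:1 compression the overshoot becomes 40/10 = 4 dB.
GR = overshoot in − overshoot out = 40 − 4 = 36 dB.

36 dB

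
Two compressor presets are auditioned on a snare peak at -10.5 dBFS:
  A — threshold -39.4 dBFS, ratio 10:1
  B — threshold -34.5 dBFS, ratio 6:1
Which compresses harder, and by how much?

A: 28.9 dB over, compressed to 2.89 dB over, so 26.01 dB of GR.
B: 24 dB over, compressed to 4 dB over, so 20 dB of GR.
Difference: 6.01 dB in favour of A.

A, by 6.01 dB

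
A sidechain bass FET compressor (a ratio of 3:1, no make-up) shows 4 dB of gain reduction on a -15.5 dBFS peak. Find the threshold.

Gain reduction = -15.5 − (-19.5) = 4 dB; output overshoot = GR / (R − 1) = 4 / 2 = 2 dB.
Threshold = output − output overshoot = -19.5 − 2 = -21.5 dBFS.

-21.5 dBFS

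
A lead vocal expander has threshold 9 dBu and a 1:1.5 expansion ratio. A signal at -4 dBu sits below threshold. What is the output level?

Undershoot = 9 − (-4) = 13 dB.
At 1:1.5, that expands to 19.5 dB under threshold.
Output = 9 − 19.5 = -10.5 dBu.

-10.5 dBu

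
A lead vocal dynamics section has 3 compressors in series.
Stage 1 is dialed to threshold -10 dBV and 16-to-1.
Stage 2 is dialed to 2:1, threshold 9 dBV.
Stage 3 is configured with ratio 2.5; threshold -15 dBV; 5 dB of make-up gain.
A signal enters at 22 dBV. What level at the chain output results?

-7.2 dBV

Stage 1: 32 dB above -10 dBV, reduced 16:1 to 2 dB above → -8 dBV.
Stage 2: -8 dBV is at or below the 9 dBV threshold — no compression; output -8 dBV.
Stage 3: 7 dB above -15 dBV, reduced 2.5:1 to 2.8 dB above → -12.2 dBV; +5 dB make-up → -7.2 dBV.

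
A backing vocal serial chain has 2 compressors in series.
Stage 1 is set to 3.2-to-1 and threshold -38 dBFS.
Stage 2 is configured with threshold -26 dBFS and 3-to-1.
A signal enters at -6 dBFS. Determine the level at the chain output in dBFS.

-28 dBFS

Stage 1: -6 dBFS is 32 dB over -38 dBFS; at 3.2:1 that becomes 10 dB over, giving -28 dBFS.
Stage 2: -28 dBFS is at or below the -26 dBFS threshold — no compression; output -28 dBFS.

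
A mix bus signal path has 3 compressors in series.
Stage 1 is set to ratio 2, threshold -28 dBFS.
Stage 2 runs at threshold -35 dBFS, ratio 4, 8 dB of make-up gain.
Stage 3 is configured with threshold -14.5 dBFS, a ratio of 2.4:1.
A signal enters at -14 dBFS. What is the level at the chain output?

-23.5 dBFS

Stage 1: -14 dBFS is 14 dB over -28 dBFS; at 2:1 that becomes 7 dB over, giving -21 dBFS.
Stage 2: -21 dBFS is 14 dB over -35 dBFS; at 4:1 that becomes 3.5 dB over, giving -31.5 dBFS; +8 dB make-up → -23.5 dBFS.
Stage 3: -23.5 dBFS is at or below the -14.5 dBFS threshold — no compression; output -23.5 dBFS.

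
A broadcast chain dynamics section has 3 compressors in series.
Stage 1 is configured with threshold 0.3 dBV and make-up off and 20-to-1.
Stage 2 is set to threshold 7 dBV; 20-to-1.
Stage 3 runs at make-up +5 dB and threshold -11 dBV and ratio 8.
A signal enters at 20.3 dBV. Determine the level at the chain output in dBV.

-4.4625 dBV

Stage 1: 20.3 dBV is 20 dB over 0.3 dBV; at 20:1 that becomes 1 dB over, giving 1.3 dBV.
Stage 2: below threshold (1.3 ≤ 7); passes unchanged; output 1.3 dBV.
Stage 3: 12.3 dB above -11 dBV, reduced 8:1 to 1.5375 dB above → -9.4625 dBV; +5 dB make-up → -4.4625 dBV.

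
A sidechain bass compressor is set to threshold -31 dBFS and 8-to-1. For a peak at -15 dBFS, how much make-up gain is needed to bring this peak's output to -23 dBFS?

The peak compresses to -31 + 16/8 = -29 dBFS.
To reach -23 dBFS requires -23 − (-29) = 6 dB of make-up.

6 dB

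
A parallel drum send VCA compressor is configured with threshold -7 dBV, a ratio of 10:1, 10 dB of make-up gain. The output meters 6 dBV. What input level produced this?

23 dBV

Before make-up, the level was 6 − 10 = -4 dBV.
Post-compression overshoot = -4 − (-7) = 3 dB.
Before 10:1 compression the overshoot was 3 × 10 = 30 dB, so input = -7 + 30 = 23 dBV.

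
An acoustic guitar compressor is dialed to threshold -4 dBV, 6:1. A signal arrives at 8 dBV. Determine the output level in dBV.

-2 dBV

The input is 12 dB above the -4 dBV threshold.
6:1 compression reduces that to 12/6 = 2 dB over.
Output = -4 + 2 = -2 dBV.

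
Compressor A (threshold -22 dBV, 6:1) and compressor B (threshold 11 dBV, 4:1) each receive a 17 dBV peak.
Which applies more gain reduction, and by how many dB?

A: overshoot 39 dB → output overshoot 6.5 dB → GR 32.5 dB.
B: overshoot 6 dB → output overshoot 1.5 dB → GR 4.5 dB.
Difference: 28 dB in favour of A.

A, by 28 dB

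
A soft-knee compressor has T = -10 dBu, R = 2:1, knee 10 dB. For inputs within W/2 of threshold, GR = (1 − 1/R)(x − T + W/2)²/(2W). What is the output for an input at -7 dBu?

-8.6 dBu

x − T + W/2 = -7 − (-10) + 5 = 8.
GR = (1 − 1/2) × 8² / 20 = 0.5 × 64 / 20 = 1.6 dB.
Output = -7 − 1.6 = -8.6 dBu.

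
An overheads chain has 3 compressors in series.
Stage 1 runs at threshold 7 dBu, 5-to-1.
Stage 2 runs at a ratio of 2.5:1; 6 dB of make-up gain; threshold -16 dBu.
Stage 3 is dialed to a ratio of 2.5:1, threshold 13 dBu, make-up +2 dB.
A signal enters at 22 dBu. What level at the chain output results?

Stage 1: 15 dB above 7 dBu, reduced 5:1 to 3 dB above → 10 dBu.
Stage 2: 26 dB above -16 dBu, reduced 2.5:1 to 10.4 dB above → -5.6 dBu; +6 dB make-up → 0.4 dBu.
Stage 3: below threshold (0.4 ≤ 13); passes unchanged; make-up brings it to 2.4 dBu.

2.4 dBu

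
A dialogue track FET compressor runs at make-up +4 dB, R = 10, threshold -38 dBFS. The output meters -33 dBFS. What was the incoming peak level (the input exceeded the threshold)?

-28 dBFS

Remove make-up: -33 − 4 = -37 dBFS.
That's 1 dB above the -38 dBFS threshold.
Before 10:1 compression the overshoot was 1 × 10 = 10 dB, so input = -38 + 10 = -28 dBFS.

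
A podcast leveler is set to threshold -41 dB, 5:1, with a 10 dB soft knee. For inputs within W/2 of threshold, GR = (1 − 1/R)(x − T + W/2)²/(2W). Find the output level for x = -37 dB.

x − T + W/2 = -37 − (-41) + 5 = 9.
GR = (1 − 1/5) × 9² / 20 = 0.8 × 81 / 20 = 3.24 dB.
Output = -37 − 3.24 = -40.24 dB.

-40.24 dB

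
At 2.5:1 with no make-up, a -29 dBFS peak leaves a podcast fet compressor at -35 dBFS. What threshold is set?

Let T be the threshold. Output overshoot = (input overshoot)/R, so -35 − T = (-29 − T)/2.5.
2.5·(-35 − T) = -29 − T → 1.5·T = -87.5 − (-29) = -58.5.
T = -58.5/1.5 = -39 dBFS.

-39 dBFS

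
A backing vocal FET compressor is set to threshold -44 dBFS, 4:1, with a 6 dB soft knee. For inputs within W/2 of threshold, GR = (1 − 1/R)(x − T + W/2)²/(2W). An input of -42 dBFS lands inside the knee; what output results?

-43.5625 dBFS

x − T + W/2 = -42 − (-44) + 3 = 5.
GR = (1 − 1/4) × 5² / 12 = 0.75 × 25 / 12 = 1.5625 dB.
Output = -42 − 1.5625 = -43.5625 dBFS.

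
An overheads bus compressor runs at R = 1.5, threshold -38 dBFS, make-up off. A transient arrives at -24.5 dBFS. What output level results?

The input is 13.5 dB above the -38 dBFS threshold.
The 13.5 dB excess becomes 9 dB after 1.5:1 reduction.
That puts the output at -29 dBFS.

-29 dBFS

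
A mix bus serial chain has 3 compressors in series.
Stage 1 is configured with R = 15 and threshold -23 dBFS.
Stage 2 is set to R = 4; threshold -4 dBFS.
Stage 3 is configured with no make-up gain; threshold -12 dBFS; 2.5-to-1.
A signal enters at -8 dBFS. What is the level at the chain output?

Stage 1: -8 dBFS is 15 dB over -23 dBFS; at 15:1 that becomes 1 dB over, giving -22 dBFS.
Stage 2: -22 dBFS is at or below the -4 dBFS threshold — no compression; output -22 dBFS.
Stage 3: -22 dBFS is at or below the -12 dBFS threshold — no compression; output -22 dBFS.

-22 dBFS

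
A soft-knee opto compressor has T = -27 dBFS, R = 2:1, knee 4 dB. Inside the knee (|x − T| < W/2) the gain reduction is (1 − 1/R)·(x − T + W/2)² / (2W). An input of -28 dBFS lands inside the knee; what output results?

x − T + W/2 = -28 − (-27) + 2 = 1.
GR = (1 − 1/2) × 1² / 8 = 0.5 × 1 / 8 = 0.0625 dB.
Output = -28 − 0.0625 = -28.0625 dBFS.

-28.0625 dBFS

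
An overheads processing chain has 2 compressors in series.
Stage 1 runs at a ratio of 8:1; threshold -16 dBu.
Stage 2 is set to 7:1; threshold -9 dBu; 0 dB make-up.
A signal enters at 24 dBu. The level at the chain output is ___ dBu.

-11 dBu

Stage 1: 24 dBu is 40 dB over -16 dBu; at 8:1 that becomes 5 dB over, giving -11 dBu.
Stage 2: -11 dBu ≤ -9 dBu, so stage 2 doesn't engage; output -11 dBu.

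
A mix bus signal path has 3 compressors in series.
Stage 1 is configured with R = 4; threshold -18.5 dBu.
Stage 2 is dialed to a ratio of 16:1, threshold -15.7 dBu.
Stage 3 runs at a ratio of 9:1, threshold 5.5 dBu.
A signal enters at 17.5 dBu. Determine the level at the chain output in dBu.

Stage 1: 17.5 dBu is 36 dB over -18.5 dBu; at 4:1 that becomes 9 dB over, giving -9.5 dBu.
Stage 2: 6.2 dB above -15.7 dBu, reduced 16:1 to 0.3875 dB above → -15.3125 dBu.
Stage 3: -15.3125 dBu is at or below the 5.5 dBu threshold — no compression; output -15.3125 dBu.

-15.3125 dBu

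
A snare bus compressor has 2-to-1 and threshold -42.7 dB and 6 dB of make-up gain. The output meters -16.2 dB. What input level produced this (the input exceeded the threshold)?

Stripping the +6 dB make-up gives -22.2 dB at the gain stage.
Post-compression overshoot = -22.2 − (-42.7) = 20.5 dB.
Input overshoot = R × output overshoot = 41 dB → input = -42.7 + 41 = -1.7 dB.

-1.7 dB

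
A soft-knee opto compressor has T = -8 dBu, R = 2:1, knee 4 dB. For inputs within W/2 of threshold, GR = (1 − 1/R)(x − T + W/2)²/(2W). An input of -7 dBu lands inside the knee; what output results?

x − T + W/2 = -7 − (-8) + 2 = 3.
GR = (1 − 1/2) × 3² / 8 = 0.5 × 9 / 8 = 0.5625 dB.
Output = -7 − 0.5625 = -7.5625 dBu.

-7.5625 dBu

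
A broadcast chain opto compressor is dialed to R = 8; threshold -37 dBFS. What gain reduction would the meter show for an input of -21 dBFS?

The signal is 16 dB above threshold.
At 8:1, output sits 16/8 = 2 dB above threshold.
Gain reduction = 16 − 2 = 14 dB.

14 dB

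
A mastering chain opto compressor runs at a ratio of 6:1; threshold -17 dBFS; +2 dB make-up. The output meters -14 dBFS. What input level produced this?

-11 dBFS

Before make-up, the level was -14 − 2 = -16 dBFS.
Post-compression overshoot = -16 − (-17) = 1 dB.
Before 6:1 compression the overshoot was 1 × 6 = 6 dB, so input = -17 + 6 = -11 dBFS.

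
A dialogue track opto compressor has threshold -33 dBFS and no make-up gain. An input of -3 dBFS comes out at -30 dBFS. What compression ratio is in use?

Input overshoot = -3 − (-33) = 30 dB; output overshoot = -30 − (-33) = 3 dB.
Ratio = 30 / 3 = 10.

10:1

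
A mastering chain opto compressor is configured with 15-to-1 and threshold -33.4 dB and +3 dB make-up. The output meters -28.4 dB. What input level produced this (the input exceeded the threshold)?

Remove make-up: -28.4 − 3 = -31.4 dB.
Post-compression overshoot = -31.4 − (-33.4) = 2 dB.
Before 15:1 compression the overshoot was 2 × 15 = 30 dB, so input = -33.4 + 30 = -3.4 dB.

-3.4 dB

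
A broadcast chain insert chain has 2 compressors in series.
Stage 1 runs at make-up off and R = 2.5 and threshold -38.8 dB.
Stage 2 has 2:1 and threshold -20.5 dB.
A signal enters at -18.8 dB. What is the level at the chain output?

Stage 1: -18.8 dB is 20 dB over -38.8 dB; at 2.5:1 that becomes 8 dB over, giving -30.8 dB.
Stage 2: below threshold (-30.8 ≤ -20.5); passes unchanged; output -30.8 dB.

-30.8 dB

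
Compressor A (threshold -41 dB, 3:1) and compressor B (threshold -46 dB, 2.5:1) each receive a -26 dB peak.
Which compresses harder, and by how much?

A: overshoot 15 dB → output overshoot 5 dB → GR 10 dB.
B: overshoot 20 dB → output overshoot 8 dB → GR 12 dB.
Difference: 2 dB in favour of B.

B, by 2 dB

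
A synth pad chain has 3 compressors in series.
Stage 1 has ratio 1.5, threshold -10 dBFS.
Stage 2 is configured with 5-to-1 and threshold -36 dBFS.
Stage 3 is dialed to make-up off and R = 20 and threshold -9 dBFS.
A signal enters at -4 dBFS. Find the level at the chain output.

Stage 1: 6 dB above -10 dBFS, reduced 1.5:1 to 4 dB above → -6 dBFS.
Stage 2: overshoot 30 dB → 30/5 = 6 dB → -30 dBFS.
Stage 3: below threshold (-30 ≤ -9); passes unchanged; output -30 dBFS.

-30 dBFS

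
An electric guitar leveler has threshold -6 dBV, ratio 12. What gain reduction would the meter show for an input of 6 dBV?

Overshoot = 6 − (-6) = 12 dB.
A 12:1 ratio leaves 1 dB of that excess.
Gain reduction = 12 − 1 = 11 dB.

11 dB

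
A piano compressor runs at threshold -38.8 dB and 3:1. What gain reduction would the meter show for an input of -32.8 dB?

4 dB

-32.8 dB exceeds the threshold by 6 dB.
A 3:1 ratio leaves 2 dB of that excess.
GR = overshoot in − overshoot out = 6 − 2 = 4 dB.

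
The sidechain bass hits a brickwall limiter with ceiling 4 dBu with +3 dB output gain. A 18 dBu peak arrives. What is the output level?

A brickwall limiter is an ∞:1 compressor: any input above the ceiling is clamped to 4 dBu.
Output gain then adds 3 dB: 4 + 3 = 7 dBu.

7 dBu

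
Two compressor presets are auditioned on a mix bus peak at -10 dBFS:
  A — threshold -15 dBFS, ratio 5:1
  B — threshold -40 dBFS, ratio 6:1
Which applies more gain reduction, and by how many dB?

A: 5 dB over, compressed to 1 dB over, so 4 dB of GR.
B: 30 dB over, compressed to 5 dB over, so 25 dB of GR.
Difference: 21 dB in favour of B.

B, by 21 dB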